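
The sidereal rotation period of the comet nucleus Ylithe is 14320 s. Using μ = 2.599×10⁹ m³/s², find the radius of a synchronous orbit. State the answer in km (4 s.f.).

r_sync ≈ 238.1 km

A synchronous orbit has period T, so by Kepler's third law a = (μT²/4π²)^(1/3).
μT²/4π² = 2.599×10⁹ × (1.432×10⁴)² / 39.48 = 1.350×10¹⁶ m³.
a = 2.381×10⁵ m = 238.11 km.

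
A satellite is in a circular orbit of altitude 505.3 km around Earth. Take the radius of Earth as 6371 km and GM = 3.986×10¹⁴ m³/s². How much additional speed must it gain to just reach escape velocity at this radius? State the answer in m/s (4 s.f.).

r = 6371 + 505.3 = 6876.3 km = 6.8763×10⁶ m.
Circular speed v_c = √(μ/r) = 7614 m/s.
Escape speed v_esc = √(2μ/r) = √2 × v_c = 10770 m/s.
Δv = v_esc − v_c = 3154 m/s.

Δv ≈ 3154 m/s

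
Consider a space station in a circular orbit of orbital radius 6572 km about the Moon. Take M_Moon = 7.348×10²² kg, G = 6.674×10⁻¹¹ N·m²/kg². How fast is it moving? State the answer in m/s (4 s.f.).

v ≈ 863.8 m/s

μ = GM = 6.674×10⁻¹¹ × 7.348×10²² = 4.904×10¹² m³/s².
r = 6572 km = 6.572×10⁶ m.
For a circular orbit v = √(μ/r) = √(4.904×10¹² / 6.572×10⁶) = √(7.462×10⁵) = 863.8 m/s.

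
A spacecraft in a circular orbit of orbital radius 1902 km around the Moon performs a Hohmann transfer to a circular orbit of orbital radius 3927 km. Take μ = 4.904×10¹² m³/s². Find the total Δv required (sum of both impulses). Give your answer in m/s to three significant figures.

r₁ = 1902 km = 1.902×10⁶ m.
r₂ = 3927 km = 3.927×10⁶ m.
Transfer ellipse a_t = (r₁ + r₂)/2 = 2.914×10⁶ m.
At r₁: circular v_c1 = √(μ/r₁) = 1606 m/s; transfer-perilune v_p = √[μ(2/r₁ − 1/a_t)] = 1864 m/s.
Δv₁ = v_p − v_c1 = 258.2 m/s.
At r₂: circular v_c2 = √(μ/r₂) = 1117 m/s; transfer-apolune v_a = √[μ(2/r₂ − 1/a_t)] = 902.8 m/s.
Δv₂ = v_c2 − v_a = 214.7 m/s.
Total Δv = Δv₁ + Δv₂ = 472.9 m/s.

Δv_total ≈ 473 m/s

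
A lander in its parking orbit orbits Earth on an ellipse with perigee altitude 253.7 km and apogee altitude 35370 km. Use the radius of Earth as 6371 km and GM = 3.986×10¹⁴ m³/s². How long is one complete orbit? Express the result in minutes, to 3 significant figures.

T ≈ 624 minutes

r_p = 6371 + 253.7 = 6624.7 km = 6.6247×10⁶ m.
r_a = 6371 + 35370 = 41741 km = 4.1741×10⁷ m.
Semi-major axis a = (r_p + r_a)/2 = (6624.7 + 41741)/2 = 24183 km = 2.418×10⁷ m.
By Kepler's third law T = 2π√(a³/μ) = 2π × 5.957×10³ = 3.743×10⁴ s.
= 623.8 minutes.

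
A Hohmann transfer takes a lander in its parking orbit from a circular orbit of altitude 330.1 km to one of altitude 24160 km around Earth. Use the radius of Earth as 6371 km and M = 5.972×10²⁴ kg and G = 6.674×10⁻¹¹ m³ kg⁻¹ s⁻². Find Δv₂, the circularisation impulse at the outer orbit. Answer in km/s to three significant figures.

μ = GM = 6.674×10⁻¹¹ × 5.972×10²⁴ = 3.986×10¹⁴ m³/s².
r₁ = 6371 + 330.1 = 6701.1 km = 6.7011×10⁶ m.
r₂ = 6371 + 24160 = 30531 km = 3.0531×10⁷ m.
Transfer ellipse a_t = (r₁ + r₂)/2 = 1.862×10⁷ m.
At r₁: circular v_c1 = √(μ/r₁) = 7712 m/s; transfer-perigee v_p = √[μ(2/r₁ − 1/a_t)] = 9877 m/s.
At r₂: circular v_c2 = √(μ/r₂) = 3613 m/s; transfer-apogee v_a = √[μ(2/r₂ − 1/a_t)] = 2168 m/s.
Δv₂ = v_c2 − v_a = 1445 m/s.
= 1.445 km/s.

Δv ≈ 1.45 km/s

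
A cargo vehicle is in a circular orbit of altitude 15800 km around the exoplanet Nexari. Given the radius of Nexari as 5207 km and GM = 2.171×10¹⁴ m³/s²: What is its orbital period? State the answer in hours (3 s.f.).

r = 5207 + 15800 = 21007 km = 2.1007×10⁷ m.
Kepler's third law: T = 2π√(r³/μ) = 2π√((2.101×10⁷)³ / 2.171×10¹⁴).
r³/μ = 4.270×10⁷ s², so T = 2π × 6.535×10³ = 4.106×10⁴ s.
Converting: 4.106×10⁴ s ÷ 3600 = 11.40 hours.

T ≈ 11.4 hours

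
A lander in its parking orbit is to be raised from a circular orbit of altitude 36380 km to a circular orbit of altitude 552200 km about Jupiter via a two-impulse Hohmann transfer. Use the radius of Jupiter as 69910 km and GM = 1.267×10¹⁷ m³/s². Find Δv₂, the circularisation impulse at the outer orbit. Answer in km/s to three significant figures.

Δv ≈ 6.56 km/s

r₁ = 69910 + 36380 = 106290 km = 1.0629×10⁸ m.
r₂ = 69910 + 552200 = 622110 km = 6.2211×10⁸ m.
Transfer ellipse a_t = (r₁ + r₂)/2 = 3.642×10⁸ m.
At r₁: circular v_c1 = √(μ/r₁) = 34530 m/s; transfer-perijove v_p = √[μ(2/r₁ − 1/a_t)] = 45120 m/s.
At r₂: circular v_c2 = √(μ/r₂) = 14270 m/s; transfer-apojove v_a = √[μ(2/r₂ − 1/a_t)] = 7710 m/s.
Δv₂ = v_c2 − v_a = 6561 m/s.
= 6.561 km/s.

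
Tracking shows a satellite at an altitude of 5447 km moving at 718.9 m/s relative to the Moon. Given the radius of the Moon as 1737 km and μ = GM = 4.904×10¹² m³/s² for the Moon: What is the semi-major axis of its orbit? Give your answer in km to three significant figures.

a ≈ 5780 km

r = 1737 + 5447 = 7184.0 km = 7.184×10⁶ m.
Specific orbital energy ε = v²/2 − μ/r = (718.9)²/2 − 4.904×10¹²/7.184×10⁶ = -4.242×10⁵ J/kg.
Since ε = −μ/(2a), a = −μ/(2ε) = 5.780×10⁶ m = 5780.0 km.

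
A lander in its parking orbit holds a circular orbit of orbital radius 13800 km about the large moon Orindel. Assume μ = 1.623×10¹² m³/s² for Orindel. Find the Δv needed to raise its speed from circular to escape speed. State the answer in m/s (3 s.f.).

Δv ≈ 142 m/s

r = 13800 km = 1.380×10⁷ m.
Circular speed v_c = √(μ/r) = 342.9 m/s.
Escape speed v_esc = √(2μ/r) = √2 × v_c = 485.0 m/s.
Δv = v_esc − v_c = 142.1 m/s.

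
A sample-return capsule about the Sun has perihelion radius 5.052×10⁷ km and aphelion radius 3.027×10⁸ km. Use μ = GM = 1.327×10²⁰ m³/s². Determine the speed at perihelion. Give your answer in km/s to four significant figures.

v ≈ 67.10 km/s

Semi-major axis a = (r_p + r_a)/2 = 1.7661×10⁸ km = 1.766×10¹¹ m.
Vis-viva: v² = μ(2/r − 1/a) = 1.327×10²⁰ × (3.959×10⁻¹¹ − 5.662×10⁻¹²) = 4.502×10⁹ m²/s².
v = 67100 m/s = 67.10 km/s.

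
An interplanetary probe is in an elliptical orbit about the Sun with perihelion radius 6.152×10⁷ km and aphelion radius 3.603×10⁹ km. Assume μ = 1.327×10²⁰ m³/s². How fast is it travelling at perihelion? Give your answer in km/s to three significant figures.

v ≈ 65.1 km/s

Semi-major axis a = (r_p + r_a)/2 = 1.8323×10⁹ km = 1.832×10¹² m.
Vis-viva: v² = μ(2/r − 1/a) = 1.327×10²⁰ × (3.251×10⁻¹¹ − 5.458×10⁻¹³) = 4.242×10⁹ m²/s².
v = 65130 m/s = 65.13 km/s.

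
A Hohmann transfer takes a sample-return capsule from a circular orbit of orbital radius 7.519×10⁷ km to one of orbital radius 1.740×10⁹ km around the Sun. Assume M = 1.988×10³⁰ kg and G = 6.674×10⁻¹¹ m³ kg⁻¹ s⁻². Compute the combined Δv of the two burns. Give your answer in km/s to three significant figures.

μ = GM = 6.674×10⁻¹¹ × 1.988×10³⁰ = 1.327×10²⁰ m³/s².
r₁ = 7.519×10⁷ km = 7.519×10¹⁰ m.
r₂ = 1.740×10⁹ km = 1.740×10¹² m.
Transfer ellipse a_t = (r₁ + r₂)/2 = 9.076×10¹¹ m.
At r₁: circular v_c1 = √(μ/r₁) = 42010 m/s; transfer-perihelion v_p = √[μ(2/r₁ − 1/a_t)] = 58160 m/s.
Δv₁ = v_p − v_c1 = 16160 m/s.
At r₂: circular v_c2 = √(μ/r₂) = 8732 m/s; transfer-aphelion v_a = √[μ(2/r₂ − 1/a_t)] = 2513 m/s.
Δv₂ = v_c2 − v_a = 6219 m/s.
Total Δv = Δv₁ + Δv₂ = 22380 m/s = 22.38 km/s.

Δv_total ≈ 22.4 km/s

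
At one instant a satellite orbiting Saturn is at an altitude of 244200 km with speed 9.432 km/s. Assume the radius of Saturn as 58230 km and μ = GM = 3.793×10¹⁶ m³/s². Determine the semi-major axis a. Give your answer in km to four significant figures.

a ≈ 2.343×10⁵ km

r = 58230 + 244200 = 3.0243×10⁵ km = 3.024×10⁸ m.
Specific orbital energy ε = v²/2 − μ/r = (9432)²/2 − 3.793×10¹⁶/3.024×10⁸ = -8.094×10⁷ J/kg.
Since ε = −μ/(2a), a = −μ/(2ε) = 2.343×10⁸ m = 2.3432×10⁵ km.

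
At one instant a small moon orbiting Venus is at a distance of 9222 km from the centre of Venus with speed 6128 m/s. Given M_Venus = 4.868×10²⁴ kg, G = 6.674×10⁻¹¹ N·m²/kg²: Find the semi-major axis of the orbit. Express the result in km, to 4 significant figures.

a ≈ 9873 km

μ = GM = 6.674×10⁻¹¹ × 4.868×10²⁴ = 3.249×10¹⁴ m³/s².
r = 9.222×10⁶ m.
Vis-viva rearranged: 1/a = 2/r − v²/μ = 2.169×10⁻⁷ − 1.156×10⁻⁷ = 1.013×10⁻⁷ m⁻¹.
a = 9.873×10⁶ m = 9872.8 km.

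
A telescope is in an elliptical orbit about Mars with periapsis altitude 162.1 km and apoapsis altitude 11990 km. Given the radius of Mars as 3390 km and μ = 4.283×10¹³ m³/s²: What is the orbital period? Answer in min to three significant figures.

T ≈ 466 min

r_p = 3390 + 162.1 = 3552.1 km = 3.5521×10⁶ m.
r_a = 3390 + 11990 = 15380 km = 1.5380×10⁷ m.
Semi-major axis a = (r_p + r_a)/2 = (3552.1 + 15380)/2 = 9466.0 km = 9.466×10⁶ m.
By Kepler's third law T = 2π√(a³/μ) = 2π × 4.450×10³ = 2.796×10⁴ s.
= 466.0 min.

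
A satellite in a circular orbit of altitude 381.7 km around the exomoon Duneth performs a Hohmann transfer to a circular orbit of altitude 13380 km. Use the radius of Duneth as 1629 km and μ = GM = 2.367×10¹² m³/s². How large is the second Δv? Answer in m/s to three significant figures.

Δv ≈ 204 m/s

r₁ = 1629 + 381.7 = 2010.7 km = 2.0107×10⁶ m.
r₂ = 1629 + 13380 = 15009 km = 1.5009×10⁷ m.
Transfer ellipse a_t = (r₁ + r₂)/2 = 8.510×10⁶ m.
At r₁: circular v_c1 = √(μ/r₁) = 1085 m/s; transfer-periapsis v_p = √[μ(2/r₁ − 1/a_t)] = 1441 m/s.
At r₂: circular v_c2 = √(μ/r₂) = 397.1 m/s; transfer-apoapsis v_a = √[μ(2/r₂ − 1/a_t)] = 193.0 m/s.
Δv₂ = v_c2 − v_a = 204.1 m/s.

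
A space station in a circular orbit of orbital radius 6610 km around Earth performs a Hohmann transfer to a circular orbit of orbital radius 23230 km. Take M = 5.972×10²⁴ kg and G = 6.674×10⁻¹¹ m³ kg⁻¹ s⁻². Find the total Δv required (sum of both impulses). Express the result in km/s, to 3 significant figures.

μ = GM = 6.674×10⁻¹¹ × 5.972×10²⁴ = 3.986×10¹⁴ m³/s².
r₁ = 6610 km = 6.610×10⁶ m.
r₂ = 23230 km = 2.323×10⁷ m.
Transfer ellipse a_t = (r₁ + r₂)/2 = 1.492×10⁷ m.
At r₁: circular v_c1 = √(μ/r₁) = 7765 m/s; transfer-perigee v_p = √[μ(2/r₁ − 1/a_t)] = 9689 m/s.
Δv₁ = v_p − v_c1 = 1924 m/s.
At r₂: circular v_c2 = √(μ/r₂) = 4142 m/s; transfer-apogee v_a = √[μ(2/r₂ − 1/a_t)] = 2757 m/s.
Δv₂ = v_c2 − v_a = 1385 m/s.
Total Δv = Δv₁ + Δv₂ = 3309 m/s = 3.309 km/s.

Δv_total ≈ 3.31 km/s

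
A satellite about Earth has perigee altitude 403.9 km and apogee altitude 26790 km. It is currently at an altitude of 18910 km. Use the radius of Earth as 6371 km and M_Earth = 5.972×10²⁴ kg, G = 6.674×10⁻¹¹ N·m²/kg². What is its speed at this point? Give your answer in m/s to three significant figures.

μ = GM = 6.674×10⁻¹¹ × 5.972×10²⁴ = 3.986×10¹⁴ m³/s².
r_p = 6371 + 403.9 = 6774.9 km = 6.7749×10⁶ m.
r_a = 6371 + 26790 = 33161 km = 3.3161×10⁷ m.
r = 6371 + 18910 = 25281 km = 2.528×10⁷ m.
Semi-major axis a = (r_p + r_a)/2 = 19968 km = 1.997×10⁷ m.
Vis-viva: v² = μ(2/r − 1/a) = 3.986×10¹⁴ × (7.911×10⁻⁸ − 5.008×10⁻⁸) = 1.157×10⁷ m²/s².
v = 3402 m/s.

v ≈ 3400 m/s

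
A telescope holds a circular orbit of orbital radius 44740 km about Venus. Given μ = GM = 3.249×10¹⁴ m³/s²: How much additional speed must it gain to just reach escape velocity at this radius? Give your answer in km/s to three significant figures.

Δv ≈ 1.12 km/s

r = 44740 km = 4.474×10⁷ m.
Circular speed v_c = √(μ/r) = 2695 m/s.
Escape speed v_esc = √(2μ/r) = √2 × v_c = 3811 m/s.
Δv = v_esc − v_c = 1116 m/s = 1.116 km/s.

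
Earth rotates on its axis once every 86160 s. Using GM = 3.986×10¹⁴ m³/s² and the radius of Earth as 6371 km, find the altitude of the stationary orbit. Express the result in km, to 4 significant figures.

A synchronous orbit has period T, so by Kepler's third law a = (μT²/4π²)^(1/3).
μT²/4π² = 3.986×10¹⁴ × (8.616×10⁴)² / 39.48 = 7.495×10²² m³.
a = 4.216×10⁷ m = 42163 km.
Altitude h = a − R = 42163 − 6371 = 35792 km.

h_sync ≈ 35790 km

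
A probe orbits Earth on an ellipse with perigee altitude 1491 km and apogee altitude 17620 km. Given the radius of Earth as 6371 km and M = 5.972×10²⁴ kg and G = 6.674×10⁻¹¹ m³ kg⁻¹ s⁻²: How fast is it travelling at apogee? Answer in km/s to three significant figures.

v ≈ 2.86 km/s

μ = GM = 6.674×10⁻¹¹ × 5.972×10²⁴ = 3.986×10¹⁴ m³/s².
r_p = 6371 + 1491 = 7862.0 km = 7.8620×10⁶ m.
r_a = 6371 + 17620 = 23991 km = 2.3991×10⁷ m.
Semi-major axis a = (r_p + r_a)/2 = 15926 km = 1.593×10⁷ m.
Vis-viva: v² = μ(2/r − 1/a) = 3.986×10¹⁴ × (8.336×10⁻⁸ − 6.279×10⁻⁸) = 8.201×10⁶ m²/s².
v = 2864 m/s = 2.864 km/s.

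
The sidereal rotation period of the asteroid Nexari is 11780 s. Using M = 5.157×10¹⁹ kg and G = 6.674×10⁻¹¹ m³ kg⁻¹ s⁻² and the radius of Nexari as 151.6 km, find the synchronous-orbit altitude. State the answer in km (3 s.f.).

h_sync ≈ 78.0 km

μ = GM = 6.674×10⁻¹¹ × 5.157×10¹⁹ = 3.442×10⁹ m³/s².
A synchronous orbit has period T, so by Kepler's third law a = (μT²/4π²)^(1/3).
μT²/4π² = 3.442×10⁹ × (1.178×10⁴)² / 39.48 = 1.210×10¹⁶ m³.
a = 2.296×10⁵ m = 229.56 km.
Altitude h = a − R = 229.56 − 151.6 = 77.964 km.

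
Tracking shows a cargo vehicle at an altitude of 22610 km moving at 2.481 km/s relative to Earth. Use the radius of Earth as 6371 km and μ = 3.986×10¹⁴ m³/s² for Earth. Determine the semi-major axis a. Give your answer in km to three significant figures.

r = 6371 + 22610 = 28981 km = 2.898×10⁷ m.
Vis-viva rearranged: 1/a = 2/r − v²/μ = 6.901×10⁻⁸ − 1.544×10⁻⁸ = 5.357×10⁻⁸ m⁻¹.
a = 1.867×10⁷ m = 18668 km.

a ≈ 18700 km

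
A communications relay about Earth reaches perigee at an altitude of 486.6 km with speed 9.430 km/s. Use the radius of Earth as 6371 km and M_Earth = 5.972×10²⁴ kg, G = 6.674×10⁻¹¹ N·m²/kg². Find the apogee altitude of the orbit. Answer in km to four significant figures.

apogee altitude ≈ 15950 km

μ = GM = 6.674×10⁻¹¹ × 5.972×10²⁴ = 3.986×10¹⁴ m³/s².
r_p = 6371 + 486.6 = 6857.6 km = 6.858×10⁶ m.
Specific energy ε = v²/2 − μ/r = -1.366×10⁷ J/kg, so a = −μ/(2ε) = 1.459×10⁷ m.
The apsides satisfy r_p + r_a = 2a, so the apogee radius is 2a − r_p = 2.232×10⁷ m = 22323 km.
Apogee altitude = 22323 − 6371 = 15952 km.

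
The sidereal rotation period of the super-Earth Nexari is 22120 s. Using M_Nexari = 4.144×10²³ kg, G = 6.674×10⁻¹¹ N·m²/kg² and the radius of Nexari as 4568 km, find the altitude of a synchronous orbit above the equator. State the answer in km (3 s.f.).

h_sync ≈ 2430 km

μ = GM = 6.674×10⁻¹¹ × 4.144×10²³ = 2.766×10¹³ m³/s².
A synchronous orbit has period T, so by Kepler's third law a = (μT²/4π²)^(1/3).
μT²/4π² = 2.766×10¹³ × (2.212×10⁴)² / 39.48 = 3.428×10²⁰ m³.
a = 6.999×10⁶ m = 6998.5 km.
Altitude h = a − R = 6998.5 − 4568 = 2430.5 km.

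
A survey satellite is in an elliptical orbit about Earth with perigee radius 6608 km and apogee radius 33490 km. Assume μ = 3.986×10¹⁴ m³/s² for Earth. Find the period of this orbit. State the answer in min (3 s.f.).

Semi-major axis a = (r_p + r_a)/2 = (6608.0 + 33490)/2 = 20049 km = 2.005×10⁷ m.
By Kepler's third law T = 2π√(a³/μ) = 2π × 4.496×10³ = 2.825×10⁴ s.
= 470.9 min.

T ≈ 471 min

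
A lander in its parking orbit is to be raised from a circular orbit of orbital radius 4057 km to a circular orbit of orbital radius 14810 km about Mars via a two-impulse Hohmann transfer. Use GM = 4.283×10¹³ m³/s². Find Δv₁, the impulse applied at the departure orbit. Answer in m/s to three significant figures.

r₁ = 4057 km = 4.057×10⁶ m.
r₂ = 14810 km = 1.481×10⁷ m.
Transfer ellipse a_t = (r₁ + r₂)/2 = 9.434×10⁶ m.
At r₁: circular v_c1 = √(μ/r₁) = 3249 m/s; transfer-periapsis v_p = √[μ(2/r₁ − 1/a_t)] = 4071 m/s.
Δv₁ = v_p − v_c1 = 821.9 m/s.

Δv ≈ 822 m/s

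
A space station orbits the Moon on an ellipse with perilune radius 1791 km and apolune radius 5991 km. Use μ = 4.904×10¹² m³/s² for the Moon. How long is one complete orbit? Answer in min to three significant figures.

Semi-major axis a = (r_p + r_a)/2 = (1791.0 + 5991.0)/2 = 3891.0 km = 3.891×10⁶ m.
By Kepler's third law T = 2π√(a³/μ) = 2π × 3.466×10³ = 2.178×10⁴ s.
= 362.9 min.

T ≈ 363 min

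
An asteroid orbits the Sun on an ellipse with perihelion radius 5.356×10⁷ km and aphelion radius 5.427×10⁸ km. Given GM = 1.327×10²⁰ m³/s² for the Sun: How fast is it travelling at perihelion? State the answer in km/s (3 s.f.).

Semi-major axis a = (r_p + r_a)/2 = 2.9813×10⁸ km = 2.981×10¹¹ m.
Vis-viva: v² = μ(2/r − 1/a) = 1.327×10²⁰ × (3.734×10⁻¹¹ − 3.354×10⁻¹²) = 4.510×10⁹ m²/s².
v = 67160 m/s = 67.16 km/s.

v ≈ 67.2 km/s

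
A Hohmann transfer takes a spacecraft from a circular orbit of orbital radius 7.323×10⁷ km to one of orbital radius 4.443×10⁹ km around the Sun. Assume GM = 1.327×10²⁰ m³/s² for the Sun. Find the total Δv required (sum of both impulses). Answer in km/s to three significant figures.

r₁ = 7.323×10⁷ km = 7.323×10¹⁰ m.
r₂ = 4.443×10⁹ km = 4.443×10¹² m.
Transfer ellipse a_t = (r₁ + r₂)/2 = 2.258×10¹² m.
At r₁: circular v_c1 = √(μ/r₁) = 42570 m/s; transfer-perihelion v_p = √[μ(2/r₁ − 1/a_t)] = 59710 m/s.
Δv₁ = v_p − v_c1 = 17140 m/s.
At r₂: circular v_c2 = √(μ/r₂) = 5465 m/s; transfer-aphelion v_a = √[μ(2/r₂ − 1/a_t)] = 984.2 m/s.
Δv₂ = v_c2 − v_a = 4481 m/s.
Total Δv = Δv₁ + Δv₂ = 21620 m/s = 21.62 km/s.

Δv_total ≈ 21.6 km/s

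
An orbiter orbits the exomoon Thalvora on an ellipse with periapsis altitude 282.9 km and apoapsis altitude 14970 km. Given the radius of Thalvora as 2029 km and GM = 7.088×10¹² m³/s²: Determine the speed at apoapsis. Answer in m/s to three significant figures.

v ≈ 316 m/s

r_p = 2029 + 282.9 = 2311.9 km = 2.3119×10⁶ m.
r_a = 2029 + 14970 = 16999 km = 1.6999×10⁷ m.
Semi-major axis a = (r_p + r_a)/2 = 9655.5 km = 9.655×10⁶ m.
Vis-viva: v² = μ(2/r − 1/a) = 7.088×10¹² × (1.177×10⁻⁷ − 1.036×10⁻⁷) = 9.984×10⁴ m²/s².
v = 316.0 m/s.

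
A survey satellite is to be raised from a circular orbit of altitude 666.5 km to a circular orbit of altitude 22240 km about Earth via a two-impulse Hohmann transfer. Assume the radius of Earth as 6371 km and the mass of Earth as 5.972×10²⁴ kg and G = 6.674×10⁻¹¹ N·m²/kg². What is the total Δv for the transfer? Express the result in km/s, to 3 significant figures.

Δv_total ≈ 3.40 km/s

μ = GM = 6.674×10⁻¹¹ × 5.972×10²⁴ = 3.986×10¹⁴ m³/s².
r₁ = 6371 + 666.5 = 7037.5 km = 7.0375×10⁶ m.
r₂ = 6371 + 22240 = 28611 km = 2.8611×10⁷ m.
Transfer ellipse a_t = (r₁ + r₂)/2 = 1.782×10⁷ m.
At r₁: circular v_c1 = √(μ/r₁) = 7526 m/s; transfer-perigee v_p = √[μ(2/r₁ − 1/a_t)] = 9535 m/s.
Δv₁ = v_p − v_c1 = 2009 m/s.
At r₂: circular v_c2 = √(μ/r₂) = 3732 m/s; transfer-apogee v_a = √[μ(2/r₂ − 1/a_t)] = 2345 m/s.
Δv₂ = v_c2 − v_a = 1387 m/s.
Total Δv = Δv₁ + Δv₂ = 3396 m/s = 3.396 km/s.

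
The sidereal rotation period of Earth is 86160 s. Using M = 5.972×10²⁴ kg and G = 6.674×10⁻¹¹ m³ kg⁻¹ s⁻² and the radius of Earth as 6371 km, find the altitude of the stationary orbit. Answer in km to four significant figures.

h_sync ≈ 35790 km

μ = GM = 6.674×10⁻¹¹ × 5.972×10²⁴ = 3.986×10¹⁴ m³/s².
A synchronous orbit has period T, so by Kepler's third law a = (μT²/4π²)^(1/3).
μT²/4π² = 3.986×10¹⁴ × (8.616×10⁴)² / 39.48 = 7.495×10²² m³.
a = 4.216×10⁷ m = 42162 km.
Altitude h = a − R = 42162 − 6371 = 35791 km.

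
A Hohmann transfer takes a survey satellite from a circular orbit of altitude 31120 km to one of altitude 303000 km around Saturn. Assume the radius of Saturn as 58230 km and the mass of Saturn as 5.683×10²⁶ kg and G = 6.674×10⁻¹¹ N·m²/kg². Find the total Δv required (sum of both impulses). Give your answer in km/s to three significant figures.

Δv_total ≈ 9.28 km/s

μ = GM = 6.674×10⁻¹¹ × 5.683×10²⁶ = 3.793×10¹⁶ m³/s².
r₁ = 58230 + 31120 = 89350 km = 8.9350×10⁷ m.
r₂ = 58230 + 303000 = 361230 km = 3.6123×10⁸ m.
Transfer ellipse a_t = (r₁ + r₂)/2 = 2.253×10⁸ m.
At r₁: circular v_c1 = √(μ/r₁) = 20600 m/s; transfer-perikrone v_p = √[μ(2/r₁ − 1/a_t)] = 26090 m/s.
Δv₁ = v_p − v_c1 = 5486 m/s.
At r₂: circular v_c2 = √(μ/r₂) = 10250 m/s; transfer-apokrone v_a = √[μ(2/r₂ − 1/a_t)] = 6453 m/s.
Δv₂ = v_c2 − v_a = 3794 m/s.
Total Δv = Δv₁ + Δv₂ = 9279 m/s = 9.279 km/s.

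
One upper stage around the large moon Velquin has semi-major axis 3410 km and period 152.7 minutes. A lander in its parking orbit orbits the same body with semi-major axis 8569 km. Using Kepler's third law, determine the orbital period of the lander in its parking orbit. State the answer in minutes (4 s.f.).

Kepler's third law: T² ∝ a³, so T₂ = T₁ (a₂/a₁)^(3/2).
a₂/a₁ = 2.513, (a₂/a₁)^(3/2) = 3.983.
T₂ = 152.7 × 3.983 = 608.3 minutes.

T₂ ≈ 608.3 minutes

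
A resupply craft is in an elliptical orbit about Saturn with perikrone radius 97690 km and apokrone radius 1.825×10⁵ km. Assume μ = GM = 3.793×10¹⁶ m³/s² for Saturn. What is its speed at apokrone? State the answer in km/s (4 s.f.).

v ≈ 12.04 km/s

Semi-major axis a = (r_p + r_a)/2 = 1.4010×10⁵ km = 1.401×10⁸ m.
Vis-viva: v² = μ(2/r − 1/a) = 3.793×10¹⁶ × (1.096×10⁻⁸ − 7.138×10⁻⁹) = 1.449×10⁸ m²/s².
v = 12040 m/s = 12.04 km/s.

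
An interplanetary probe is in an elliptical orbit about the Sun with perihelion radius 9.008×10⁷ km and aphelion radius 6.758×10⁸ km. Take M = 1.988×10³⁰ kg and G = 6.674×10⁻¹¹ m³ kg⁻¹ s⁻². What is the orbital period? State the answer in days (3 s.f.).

T ≈ 1500 days

μ = GM = 6.674×10⁻¹¹ × 1.988×10³⁰ = 1.327×10²⁰ m³/s².
Semi-major axis a = (r_p + r_a)/2 = (9.0080×10⁷ + 6.7580×10⁸)/2 = 3.8294×10⁸ km = 3.829×10¹¹ m.
By Kepler's third law T = 2π√(a³/μ) = 2π × 2.057×10⁷ = 1.293×10⁸ s.
= 1496 days.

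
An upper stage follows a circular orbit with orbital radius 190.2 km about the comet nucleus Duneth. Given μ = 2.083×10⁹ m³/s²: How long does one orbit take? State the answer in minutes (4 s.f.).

T ≈ 190.3 minutes

r = 190.2 km = 1.902×10⁵ m.
Kepler's third law: T = 2π√(r³/μ) = 2π√((1.902×10⁵)³ / 2.083×10⁹).
r³/μ = 3.303×10⁶ s², so T = 2π × 1.817×10³ = 1.142×10⁴ s.
Converting: 1.142×10⁴ s ÷ 60.00 = 190.3 minutes.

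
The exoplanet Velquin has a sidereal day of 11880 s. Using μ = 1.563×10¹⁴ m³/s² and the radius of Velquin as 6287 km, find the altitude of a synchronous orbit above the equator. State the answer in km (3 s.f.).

A synchronous orbit has period T, so by Kepler's third law a = (μT²/4π²)^(1/3).
μT²/4π² = 1.563×10¹⁴ × (1.188×10⁴)² / 39.48 = 5.588×10²⁰ m³.
a = 8.237×10⁶ m = 8236.5 km.
Altitude h = a − R = 8236.5 − 6287 = 1949.5 km.

h_sync ≈ 1950 km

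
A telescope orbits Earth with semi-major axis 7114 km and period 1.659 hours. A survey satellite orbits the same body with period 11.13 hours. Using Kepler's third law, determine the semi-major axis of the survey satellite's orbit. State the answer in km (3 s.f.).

a₂ ≈ 25300 km

Kepler's third law: a³ ∝ T², so a₂ = a₁ (T₂/T₁)^(2/3).
T₂/T₁ = 6.709, (T₂/T₁)^(2/3) = 3.557.
a₂ = 7114 × 3.557 = 25310 km.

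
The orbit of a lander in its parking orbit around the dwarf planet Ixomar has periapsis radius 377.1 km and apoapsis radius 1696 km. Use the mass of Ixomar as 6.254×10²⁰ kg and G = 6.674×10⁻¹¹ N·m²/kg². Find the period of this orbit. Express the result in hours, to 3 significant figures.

T ≈ 9.02 hours

μ = GM = 6.674×10⁻¹¹ × 6.254×10²⁰ = 4.174×10¹⁰ m³/s².
Semi-major axis a = (r_p + r_a)/2 = (377.10 + 1696.0)/2 = 1036.5 km = 1.037×10⁶ m.
By Kepler's third law T = 2π√(a³/μ) = 2π × 5.166×10³ = 3.246×10⁴ s.
= 9.016 hours.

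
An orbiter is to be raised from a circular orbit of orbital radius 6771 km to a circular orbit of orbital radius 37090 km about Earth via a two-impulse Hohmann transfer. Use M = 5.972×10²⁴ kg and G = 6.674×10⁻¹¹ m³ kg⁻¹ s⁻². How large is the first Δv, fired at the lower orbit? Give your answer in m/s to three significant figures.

Δv ≈ 2310 m/s

μ = GM = 6.674×10⁻¹¹ × 5.972×10²⁴ = 3.986×10¹⁴ m³/s².
r₁ = 6771 km = 6.771×10⁶ m.
r₂ = 37090 km = 3.709×10⁷ m.
Transfer ellipse a_t = (r₁ + r₂)/2 = 2.193×10⁷ m.
At r₁: circular v_c1 = √(μ/r₁) = 7672 m/s; transfer-perigee v_p = √[μ(2/r₁ − 1/a_t)] = 9978 m/s.
Δv₁ = v_p − v_c1 = 2305 m/s.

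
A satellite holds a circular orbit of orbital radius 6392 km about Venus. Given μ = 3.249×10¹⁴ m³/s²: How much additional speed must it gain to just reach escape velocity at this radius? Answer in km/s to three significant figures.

Δv ≈ 2.95 km/s

r = 6392 km = 6.392×10⁶ m.
Circular speed v_c = √(μ/r) = 7129 m/s.
Escape speed v_esc = √(2μ/r) = √2 × v_c = 10080 m/s.
Δv = v_esc − v_c = 2953 m/s = 2.953 km/s.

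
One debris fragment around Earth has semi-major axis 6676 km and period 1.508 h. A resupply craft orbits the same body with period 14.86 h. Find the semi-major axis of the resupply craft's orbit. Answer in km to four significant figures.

a₂ ≈ 30690 km

Kepler's third law: a³ ∝ T², so a₂ = a₁ (T₂/T₁)^(2/3).
T₂/T₁ = 9.854, (T₂/T₁)^(2/3) = 4.596.
a₂ = 6676 × 4.596 = 30690 km.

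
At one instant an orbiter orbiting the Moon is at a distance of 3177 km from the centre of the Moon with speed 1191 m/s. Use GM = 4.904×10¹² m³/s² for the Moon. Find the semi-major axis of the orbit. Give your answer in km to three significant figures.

a ≈ 2940 km

r = 3.177×10⁶ m.
Specific orbital energy ε = v²/2 − μ/r = (1191)²/2 − 4.904×10¹²/3.177×10⁶ = -8.344×10⁵ J/kg.
Since ε = −μ/(2a), a = −μ/(2ε) = 2.939×10⁶ m = 2938.8 km.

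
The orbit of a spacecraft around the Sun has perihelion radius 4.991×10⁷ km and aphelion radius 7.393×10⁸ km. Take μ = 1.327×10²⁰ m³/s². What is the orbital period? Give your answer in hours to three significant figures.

Semi-major axis a = (r_p + r_a)/2 = (4.9910×10⁷ + 7.3930×10⁸)/2 = 3.9460×10⁸ km = 3.946×10¹¹ m.
By Kepler's third law T = 2π√(a³/μ) = 2π × 2.152×10⁷ = 1.352×10⁸ s.
= 37560 hours.

T ≈ 37600 hours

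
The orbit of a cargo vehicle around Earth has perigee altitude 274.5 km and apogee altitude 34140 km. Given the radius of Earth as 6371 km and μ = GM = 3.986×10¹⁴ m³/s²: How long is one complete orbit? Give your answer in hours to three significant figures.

r_p = 6371 + 274.5 = 6645.5 km = 6.6455×10⁶ m.
r_a = 6371 + 34140 = 40511 km = 4.0511×10⁷ m.
Semi-major axis a = (r_p + r_a)/2 = (6645.5 + 40511)/2 = 23578 km = 2.358×10⁷ m.
By Kepler's third law T = 2π√(a³/μ) = 2π × 5.735×10³ = 3.603×10⁴ s.
= 10.01 hours.

T ≈ 10.0 hours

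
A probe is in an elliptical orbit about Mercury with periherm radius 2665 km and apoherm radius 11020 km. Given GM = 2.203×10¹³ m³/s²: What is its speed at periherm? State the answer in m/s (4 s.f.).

Semi-major axis a = (r_p + r_a)/2 = 6842.5 km = 6.842×10⁶ m.
Vis-viva: v² = μ(2/r − 1/a) = 2.203×10¹³ × (7.505×10⁻⁷ − 1.461×10⁻⁷) = 1.331×10⁷ m²/s².
v = 3649 m/s.

v ≈ 3649 m/s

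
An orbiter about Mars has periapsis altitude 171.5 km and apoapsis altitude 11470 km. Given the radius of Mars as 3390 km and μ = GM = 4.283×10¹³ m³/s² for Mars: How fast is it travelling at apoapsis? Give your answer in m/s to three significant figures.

v ≈ 1060 m/s

r_p = 3390 + 171.5 = 3561.5 km = 3.5615×10⁶ m.
r_a = 3390 + 11470 = 14860 km = 1.4860×10⁷ m.
Semi-major axis a = (r_p + r_a)/2 = 9210.8 km = 9.211×10⁶ m.
Vis-viva: v² = μ(2/r − 1/a) = 4.283×10¹³ × (1.346×10⁻⁷ − 1.086×10⁻⁷) = 1.114×10⁶ m²/s².
v = 1056 m/s.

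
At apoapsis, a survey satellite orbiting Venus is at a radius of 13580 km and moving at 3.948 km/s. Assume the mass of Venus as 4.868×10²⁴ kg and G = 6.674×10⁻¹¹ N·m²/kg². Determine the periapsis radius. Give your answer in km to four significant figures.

periapsis radius ≈ 6561 km

μ = GM = 6.674×10⁻¹¹ × 4.868×10²⁴ = 3.249×10¹⁴ m³/s².
r_a = 1.358×10⁷ m.
Specific energy ε = v²/2 − μ/r = -1.613×10⁷ J/kg, so a = −μ/(2ε) = 1.007×10⁷ m.
The apsides satisfy r_p + r_a = 2a, so the periapsis radius is 2a − r_a = 6.561×10⁶ m = 6561.0 km.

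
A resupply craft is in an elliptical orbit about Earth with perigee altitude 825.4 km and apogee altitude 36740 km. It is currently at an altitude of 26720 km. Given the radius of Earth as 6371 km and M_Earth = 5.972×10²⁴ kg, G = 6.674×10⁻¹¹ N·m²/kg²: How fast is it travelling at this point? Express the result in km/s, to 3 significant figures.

μ = GM = 6.674×10⁻¹¹ × 5.972×10²⁴ = 3.986×10¹⁴ m³/s².
r_p = 6371 + 825.4 = 7196.4 km = 7.1964×10⁶ m.
r_a = 6371 + 36740 = 43111 km = 4.3111×10⁷ m.
r = 6371 + 26720 = 33091 km = 3.309×10⁷ m.
Semi-major axis a = (r_p + r_a)/2 = 25154 km = 2.515×10⁷ m.
Vis-viva: v² = μ(2/r − 1/a) = 3.986×10¹⁴ × (6.044×10⁻⁸ − 3.976×10⁻⁸) = 8.244×10⁶ m²/s².
v = 2871 m/s = 2.871 km/s.

v ≈ 2.87 km/s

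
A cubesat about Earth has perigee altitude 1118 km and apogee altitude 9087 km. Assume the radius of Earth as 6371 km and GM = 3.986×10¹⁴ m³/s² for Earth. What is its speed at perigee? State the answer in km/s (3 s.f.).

r_p = 6371 + 1118 = 7489.0 km = 7.4890×10⁶ m.
r_a = 6371 + 9087 = 15458 km = 1.5458×10⁷ m.
Semi-major axis a = (r_p + r_a)/2 = 11474 km = 1.147×10⁷ m.
Vis-viva: v² = μ(2/r − 1/a) = 3.986×10¹⁴ × (2.671×10⁻⁷ − 8.716×10⁻⁸) = 7.171×10⁷ m²/s².
v = 8468 m/s = 8.468 km/s.

v ≈ 8.47 km/s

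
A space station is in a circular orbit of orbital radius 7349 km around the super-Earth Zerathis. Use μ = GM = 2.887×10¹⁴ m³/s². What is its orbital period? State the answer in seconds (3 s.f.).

r = 7349 km = 7.349×10⁶ m.
Kepler's third law: T = 2π√(r³/μ) = 2π√((7.349×10⁶)³ / 2.887×10¹⁴).
r³/μ = 1.375×10⁶ s², so T = 2π × 1.173×10³ = 7.367×10³ s.

T ≈ 7370 seconds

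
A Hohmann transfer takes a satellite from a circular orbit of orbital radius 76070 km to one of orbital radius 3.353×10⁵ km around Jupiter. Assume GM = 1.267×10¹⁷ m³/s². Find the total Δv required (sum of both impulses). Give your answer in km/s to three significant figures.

Δv_total ≈ 18.9 km/s

r₁ = 76070 km = 7.607×10⁷ m.
r₂ = 3.353×10⁵ km = 3.353×10⁸ m.
Transfer ellipse a_t = (r₁ + r₂)/2 = 2.057×10⁸ m.
At r₁: circular v_c1 = √(μ/r₁) = 40810 m/s; transfer-perijove v_p = √[μ(2/r₁ − 1/a_t)] = 52110 m/s.
Δv₁ = v_p − v_c1 = 11300 m/s.
At r₂: circular v_c2 = √(μ/r₂) = 19440 m/s; transfer-apojove v_a = √[μ(2/r₂ − 1/a_t)] = 11820 m/s.
Δv₂ = v_c2 − v_a = 7617 m/s.
Total Δv = Δv₁ + Δv₂ = 18910 m/s = 18.91 km/s.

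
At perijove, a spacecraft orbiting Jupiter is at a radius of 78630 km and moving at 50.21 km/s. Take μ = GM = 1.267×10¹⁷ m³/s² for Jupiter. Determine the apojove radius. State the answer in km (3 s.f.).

apojove radius ≈ 2.83×10⁵ km

r_p = 7.863×10⁷ m.
Specific energy ε = v²/2 − μ/r = -3.508×10⁸ J/kg, so a = −μ/(2ε) = 1.806×10⁸ m.
The apsides satisfy r_p + r_a = 2a, so the apojove radius is 2a − r_p = 2.825×10⁸ m = 2.8252×10⁵ km.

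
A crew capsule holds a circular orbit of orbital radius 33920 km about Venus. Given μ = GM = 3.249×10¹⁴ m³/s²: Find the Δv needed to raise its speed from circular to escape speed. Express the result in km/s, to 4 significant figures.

Δv ≈ 1.282 km/s

r = 33920 km = 3.392×10⁷ m.
Circular speed v_c = √(μ/r) = 3095 m/s.
Escape speed v_esc = √(2μ/r) = √2 × v_c = 4377 m/s.
Δv = v_esc − v_c = 1282 m/s = 1.282 km/s.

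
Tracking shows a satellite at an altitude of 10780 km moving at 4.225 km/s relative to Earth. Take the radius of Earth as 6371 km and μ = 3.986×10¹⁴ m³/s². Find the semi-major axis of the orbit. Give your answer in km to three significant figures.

r = 6371 + 10780 = 17151 km = 1.715×10⁷ m.
Vis-viva rearranged: 1/a = 2/r − v²/μ = 1.166×10⁻⁷ − 4.478×10⁻⁸ = 7.183×10⁻⁸ m⁻¹.
a = 1.392×10⁷ m = 13922 km.

a ≈ 13900 km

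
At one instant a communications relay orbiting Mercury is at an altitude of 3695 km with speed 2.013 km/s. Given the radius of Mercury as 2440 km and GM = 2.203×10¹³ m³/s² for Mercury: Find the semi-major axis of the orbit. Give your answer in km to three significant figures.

r = 2440 + 3695 = 6135.0 km = 6.135×10⁶ m.
Vis-viva rearranged: 1/a = 2/r − v²/μ = 3.260×10⁻⁷ − 1.839×10⁻⁷ = 1.421×10⁻⁷ m⁻¹.
a = 7.039×10⁶ m = 7039.3 km.

a ≈ 7040 km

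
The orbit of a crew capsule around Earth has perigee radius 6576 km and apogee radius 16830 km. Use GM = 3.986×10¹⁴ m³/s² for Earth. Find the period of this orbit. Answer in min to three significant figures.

T ≈ 210 min

Semi-major axis a = (r_p + r_a)/2 = (6576.0 + 16830)/2 = 11703 km = 1.170×10⁷ m.
By Kepler's third law T = 2π√(a³/μ) = 2π × 2.005×10³ = 1.260×10⁴ s.
= 210.0 min.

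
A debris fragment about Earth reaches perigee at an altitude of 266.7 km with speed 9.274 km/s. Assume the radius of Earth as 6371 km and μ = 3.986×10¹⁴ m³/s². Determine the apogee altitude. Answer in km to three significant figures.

apogee altitude ≈ 10400 km

r_p = 6371 + 266.7 = 6637.7 km = 6.638×10⁶ m.
Specific energy ε = v²/2 − μ/r = -1.705×10⁷ J/kg, so a = −μ/(2ε) = 1.169×10⁷ m.
The apsides satisfy r_p + r_a = 2a, so the apogee radius is 2a − r_p = 1.674×10⁷ m = 16744 km.
Apogee altitude = 16744 − 6371 = 10373 km.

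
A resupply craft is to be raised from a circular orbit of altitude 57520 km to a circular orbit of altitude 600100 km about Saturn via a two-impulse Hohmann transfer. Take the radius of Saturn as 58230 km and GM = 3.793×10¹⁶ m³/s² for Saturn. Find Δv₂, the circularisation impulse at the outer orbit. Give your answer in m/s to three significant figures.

r₁ = 58230 + 57520 = 115750 km = 1.1575×10⁸ m.
r₂ = 58230 + 600100 = 658330 km = 6.5833×10⁸ m.
Transfer ellipse a_t = (r₁ + r₂)/2 = 3.870×10⁸ m.
At r₁: circular v_c1 = √(μ/r₁) = 18100 m/s; transfer-perikrone v_p = √[μ(2/r₁ − 1/a_t)] = 23610 m/s.
At r₂: circular v_c2 = √(μ/r₂) = 7590 m/s; transfer-apokrone v_a = √[μ(2/r₂ − 1/a_t)] = 4151 m/s.
Δv₂ = v_c2 − v_a = 3439 m/s.

Δv ≈ 3440 m/s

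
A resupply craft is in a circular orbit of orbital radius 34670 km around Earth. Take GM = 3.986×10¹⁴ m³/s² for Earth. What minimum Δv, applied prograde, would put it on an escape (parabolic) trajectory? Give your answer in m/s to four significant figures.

r = 34670 km = 3.467×10⁷ m.
Circular speed v_c = √(μ/r) = 3391 m/s.
Escape speed v_esc = √(2μ/r) = √2 × v_c = 4795 m/s.
Δv = v_esc − v_c = 1404 m/s.

Δv ≈ 1404 m/s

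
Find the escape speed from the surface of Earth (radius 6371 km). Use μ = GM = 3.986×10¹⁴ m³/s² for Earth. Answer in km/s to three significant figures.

r = R = 6.371×10⁶ m.
Escape speed v_esc = √(2μ/r) = √(2 × 3.986×10¹⁴ / 6.371×10⁶) = √(1.251×10⁸) = 11190 m/s.
= 11.19 km/s.

v_esc ≈ 11.2 km/s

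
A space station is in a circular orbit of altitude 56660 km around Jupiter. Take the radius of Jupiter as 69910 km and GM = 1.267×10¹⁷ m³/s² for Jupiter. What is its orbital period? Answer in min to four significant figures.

r = 69910 + 56660 = 126570 km = 1.2657×10⁸ m.
Kepler's third law: T = 2π√(r³/μ) = 2π√((1.266×10⁸)³ / 1.267×10¹⁷).
r³/μ = 1.600×10⁷ s², so T = 2π × 4.000×10³ = 2.514×10⁴ s.
Converting: 2.514×10⁴ s ÷ 60.00 = 418.9 min.

T ≈ 418.9 min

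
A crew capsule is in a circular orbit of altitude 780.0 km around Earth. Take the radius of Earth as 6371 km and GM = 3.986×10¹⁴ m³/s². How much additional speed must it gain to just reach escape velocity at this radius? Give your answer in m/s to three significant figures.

r = 6371 + 780.0 = 7151.0 km = 7.1510×10⁶ m.
Circular speed v_c = √(μ/r) = 7466 m/s.
Escape speed v_esc = √(2μ/r) = √2 × v_c = 10560 m/s.
Δv = v_esc − v_c = 3092 m/s.

Δv ≈ 3090 m/s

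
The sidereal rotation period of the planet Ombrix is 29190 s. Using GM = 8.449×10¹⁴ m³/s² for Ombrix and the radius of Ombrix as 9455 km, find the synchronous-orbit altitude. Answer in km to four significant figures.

A synchronous orbit has period T, so by Kepler's third law a = (μT²/4π²)^(1/3).
μT²/4π² = 8.449×10¹⁴ × (2.919×10⁴)² / 39.48 = 1.824×10²² m³.
a = 2.632×10⁷ m = 26321 km.
Altitude h = a − R = 26321 − 9455 = 16866 km.

h_sync ≈ 16870 km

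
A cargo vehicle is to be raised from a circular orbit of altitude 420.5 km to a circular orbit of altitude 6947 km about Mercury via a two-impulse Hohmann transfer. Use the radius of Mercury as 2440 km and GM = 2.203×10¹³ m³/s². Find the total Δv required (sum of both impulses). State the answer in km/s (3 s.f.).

Δv_total ≈ 1.15 km/s

r₁ = 2440 + 420.5 = 2860.5 km = 2.8605×10⁶ m.
r₂ = 2440 + 6947 = 9387.0 km = 9.3870×10⁶ m.
Transfer ellipse a_t = (r₁ + r₂)/2 = 6.124×10⁶ m.
At r₁: circular v_c1 = √(μ/r₁) = 2775 m/s; transfer-periherm v_p = √[μ(2/r₁ − 1/a_t)] = 3436 m/s.
Δv₁ = v_p − v_c1 = 660.8 m/s.
At r₂: circular v_c2 = √(μ/r₂) = 1532 m/s; transfer-apoherm v_a = √[μ(2/r₂ − 1/a_t)] = 1047 m/s.
Δv₂ = v_c2 − v_a = 484.9 m/s.
Total Δv = Δv₁ + Δv₂ = 1146 m/s = 1.146 km/s.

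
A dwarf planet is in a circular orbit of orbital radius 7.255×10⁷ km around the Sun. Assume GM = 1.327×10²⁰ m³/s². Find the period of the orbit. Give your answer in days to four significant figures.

r = 7.255×10⁷ km = 7.255×10¹⁰ m.
Kepler's third law: T = 2π√(r³/μ) = 2π√((7.255×10¹⁰)³ / 1.327×10²⁰).
r³/μ = 2.878×10¹² s², so T = 2π × 1.696×10⁶ = 1.066×10⁷ s.
Converting: 1.066×10⁷ s ÷ 86400 = 123.4 days.

T ≈ 123.4 days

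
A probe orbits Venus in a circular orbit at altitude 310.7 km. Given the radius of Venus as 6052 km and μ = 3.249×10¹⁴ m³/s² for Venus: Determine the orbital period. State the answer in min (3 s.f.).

r = 6052 + 310.7 = 6362.7 km = 6.3627×10⁶ m.
Kepler's third law: T = 2π√(r³/μ) = 2π√((6.363×10⁶)³ / 3.249×10¹⁴).
r³/μ = 7.928×10⁵ s², so T = 2π × 8.904×10² = 5.595×10³ s.
Converting: 5.595×10³ s ÷ 60.00 = 93.24 min.

T ≈ 93.2 min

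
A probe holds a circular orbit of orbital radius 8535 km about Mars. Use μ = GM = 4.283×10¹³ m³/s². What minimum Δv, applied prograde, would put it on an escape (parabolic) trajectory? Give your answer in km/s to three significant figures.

Δv ≈ 0.928 km/s

r = 8535 km = 8.535×10⁶ m.
Circular speed v_c = √(μ/r) = 2240 m/s.
Escape speed v_esc = √(2μ/r) = √2 × v_c = 3168 m/s.
Δv = v_esc − v_c = 927.9 m/s = 0.9279 km/s.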